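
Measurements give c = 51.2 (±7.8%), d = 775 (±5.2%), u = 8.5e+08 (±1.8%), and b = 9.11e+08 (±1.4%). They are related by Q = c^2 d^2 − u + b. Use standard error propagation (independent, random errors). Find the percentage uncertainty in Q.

18.1%

Let p = c^2·d^2 = 1.57e+09. δp/p = √((2·δc/c)² + (2·δd/d)²) = √(0.0243 + 0.0108) = 0.187, so δp = 2.95e+08.
Q = p − u + b: δQ = √(δp² + δu² + δb²) = √(8.71e+16 + 2.34e+14 + 1.63e+14) = 2.96e+08
Q = 1.64e+09, so δQ/Q = 2.96e+08/1.64e+09 = 0.181.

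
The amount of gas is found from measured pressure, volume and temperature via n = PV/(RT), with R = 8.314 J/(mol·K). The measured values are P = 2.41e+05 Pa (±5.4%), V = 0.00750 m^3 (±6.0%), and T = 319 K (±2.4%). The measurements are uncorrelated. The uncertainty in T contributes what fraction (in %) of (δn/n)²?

8.12%

(δn/n)² = (1·δP/P)² + (1·δV/V)² + (-1·δT/T)²
  P term: (1×0.0540)² = 0.00292
  V term: (1×0.0600)² = 0.00360
  T term: (-1×0.0240)² = 0.000576
Total = 0.00709. Share from T = 0.000576/0.00709 = 0.0812.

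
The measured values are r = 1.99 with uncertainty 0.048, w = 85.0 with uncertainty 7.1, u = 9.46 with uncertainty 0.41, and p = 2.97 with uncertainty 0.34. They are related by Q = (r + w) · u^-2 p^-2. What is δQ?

Let h = r + w = 87.0. δh = √(δr² + δw²) = √(0.00230 + 50.4) = 7.10, so δh/h = 0.0816.
Q is then a monomial in h, u, p:
δQ/Q = √((δh/h)² + (-2·δu/u)² + (-2·δp/p)²) = √(0.00666 + 0.00751 + 0.0524) = 0.258
Q = 0.110, so δQ = 0.258 × 0.110 = 0.0284.

0.0284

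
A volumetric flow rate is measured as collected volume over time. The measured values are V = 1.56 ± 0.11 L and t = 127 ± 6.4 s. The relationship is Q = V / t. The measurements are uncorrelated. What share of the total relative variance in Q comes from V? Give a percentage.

(δQ/Q)² = (1·δV/V)² + (-1·δt/t)²
  V term: (1×0.0705)² = 0.00497
  t term: (-1×0.0504)² = 0.00254
Total = 0.00751. Share from V = 0.00497/0.00751 = 0.662.

66.2%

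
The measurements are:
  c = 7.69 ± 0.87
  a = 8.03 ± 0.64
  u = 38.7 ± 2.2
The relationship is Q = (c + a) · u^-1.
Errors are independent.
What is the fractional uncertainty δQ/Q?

Let w = c + a = 15.7. δw = √(δc² + δa²) = √(0.757 + 0.410) = 1.08, so δw/w = 0.0687.
Q is then a monomial in w, u:
δQ/Q = √((δw/w)² + (-1·δu/u)²) = √(0.00472 + 0.00323) = 0.0892

0.0892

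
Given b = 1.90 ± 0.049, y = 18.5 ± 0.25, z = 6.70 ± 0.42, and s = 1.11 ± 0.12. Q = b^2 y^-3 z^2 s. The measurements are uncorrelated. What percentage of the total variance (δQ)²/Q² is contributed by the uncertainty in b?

8.39%

(δQ/Q)² = (2·δb/b)² + (-3·δy/y)² + (2·δz/z)² + (1·δs/s)²
  b term: (2×0.0258)² = 0.00266
  y term: (-3×0.0135)² = 0.00164
  z term: (2×0.0627)² = 0.0157
  s term: (1×0.108)² = 0.0117
Total = 0.0317. Share from b = 0.00266/0.0317 = 0.0839.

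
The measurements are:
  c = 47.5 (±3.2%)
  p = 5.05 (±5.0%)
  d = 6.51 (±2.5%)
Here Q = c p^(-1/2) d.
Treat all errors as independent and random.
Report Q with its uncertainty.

For a monomial Q ∝ c, p^(-1/2), d, fractional errors add in quadrature:
  (1·δc/c)² = (1×0.0320)² = 0.00102;  (−½·δp/p)² = (-0.5×0.0500)² = 0.000625;  (1·δd/d)² = (1×0.0250)² = 0.000625
δQ/Q = √(0.00227) = 0.0477
Q = 138, so δQ = 0.0477 × 138 = 6.56.

138 ± 6.56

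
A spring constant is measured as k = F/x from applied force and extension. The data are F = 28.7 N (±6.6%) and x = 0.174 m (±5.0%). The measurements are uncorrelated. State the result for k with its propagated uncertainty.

k is a product of powers, so relative uncertainties combine in quadrature:
  (1·δF/F)² = (1×0.0660)² = 0.00436;  (-1·δx/x)² = (-1×0.0500)² = 0.00250
δk/k = √(0.00686) = 0.0828
k = 165 N/m, so δk = 0.0828 × 165 = 13.7 N/m.

165 ± 13.7 N/m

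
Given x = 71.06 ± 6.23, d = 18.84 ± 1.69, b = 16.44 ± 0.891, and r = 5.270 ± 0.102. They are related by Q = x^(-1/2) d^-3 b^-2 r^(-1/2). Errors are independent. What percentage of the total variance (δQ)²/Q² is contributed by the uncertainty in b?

(δQ/Q)² = (−½·δx/x)² + (-3·δd/d)² + (-2·δb/b)² + (−½·δr/r)²
  x term: (-0.5×0.0877)² = 0.00192
  d term: (-3×0.0897)² = 0.0724
  b term: (-2×0.0542)² = 0.0117
  r term: (-0.5×0.0194)² = 9.37e-05
Total = 0.0862. Share from b = 0.0117/0.0862 = 0.136.

13.6%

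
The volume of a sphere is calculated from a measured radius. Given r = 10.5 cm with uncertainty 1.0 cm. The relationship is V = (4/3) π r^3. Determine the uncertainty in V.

1390 cm^3

V is a product of powers, so relative uncertainties combine in quadrature:
  (3·δr/r)² = (3×0.0952)² = 0.0816
δV/V = √(0.0816) = 0.286
V = 4850 cm^3, so δV = 0.286 × 4850 = 1390 cm^3.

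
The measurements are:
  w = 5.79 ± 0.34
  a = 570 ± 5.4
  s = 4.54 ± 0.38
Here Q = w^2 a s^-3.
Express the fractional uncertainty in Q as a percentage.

27.7%

For a monomial Q ∝ w^2, a, s^-3, fractional errors add in quadrature:
  (2·δw/w)² = (2×0.0587)² = 0.0138;  (1·δa/a)² = (1×0.00947)² = 8.98e-05;  (-3·δs/s)² = (-3×0.0837)² = 0.0631
δQ/Q = √(0.0769) = 0.277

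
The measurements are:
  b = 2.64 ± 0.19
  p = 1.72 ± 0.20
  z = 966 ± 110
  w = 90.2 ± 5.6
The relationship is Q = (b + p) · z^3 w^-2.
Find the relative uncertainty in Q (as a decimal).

Let u = b + p = 4.36. δu = √(δb² + δp²) = √(0.0361 + 0.0400) = 0.276, so δu/u = 0.0633.
Q is then a monomial in u, z, w:
δQ/Q = √((δu/u)² + (3·δz/z)² + (-2·δw/w)²) = √(0.00400 + 0.117 + 0.0154) = 0.369

0.369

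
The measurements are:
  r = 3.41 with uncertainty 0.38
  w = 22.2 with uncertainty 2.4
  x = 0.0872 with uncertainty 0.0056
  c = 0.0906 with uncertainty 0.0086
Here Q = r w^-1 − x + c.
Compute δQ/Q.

Let p = r·w^-1 = 0.154. δp/p = √((1·δr/r)² + (-1·δw/w)²) = √(0.0124 + 0.0117) = 0.155, so δp = 0.0238.
Q = p − x + c: δQ = √(δp² + δx² + δc²) = √(0.000569 + 3.14e-05 + 7.4e-05) = 0.0260
Q = 0.157, so δQ/Q = 0.0260/0.157 = 0.165.

0.165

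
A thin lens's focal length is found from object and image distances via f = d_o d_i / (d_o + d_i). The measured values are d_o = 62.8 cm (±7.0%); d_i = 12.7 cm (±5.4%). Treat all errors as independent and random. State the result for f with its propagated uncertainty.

∂f/∂d_o = (d_i/(d_o+d_i))² = 0.0283;  ∂f/∂d_i = (d_o/(d_o+d_i))² = 0.692
δf = √((∂f/∂d_o · δd_o)² + (∂f/∂d_i · δd_i)²) = √(0.0155 + 0.225) = 0.491 cm
f = 10.6 cm.

10.6 ± 0.491 cm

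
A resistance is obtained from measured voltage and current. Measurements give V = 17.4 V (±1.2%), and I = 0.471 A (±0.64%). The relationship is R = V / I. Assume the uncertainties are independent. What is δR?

For a monomial R ∝ V, I^-1, fractional errors add in quadrature:
  (1·δV/V)² = (1×0.0120)² = 0.000144;  (-1·δI/I)² = (-1×0.00640)² = 4.1e-05
δR/R = √(0.000185) = 0.0136
R = 36.9 Ω, so δR = 0.0136 × 36.9 = 0.502 Ω.

0.502 Ω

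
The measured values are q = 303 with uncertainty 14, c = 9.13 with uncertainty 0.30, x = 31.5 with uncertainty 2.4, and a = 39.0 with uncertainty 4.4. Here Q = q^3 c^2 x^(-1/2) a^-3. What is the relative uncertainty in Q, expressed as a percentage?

Relative error in a monomial: (δQ/Q)² = Σ (nᵢ · δxᵢ/xᵢ)².
  (3·δq/q)² = (3×0.0462)² = 0.0192;  (2·δc/c)² = (2×0.0329)² = 0.00432;  (−½·δx/x)² = (-0.5×0.0762)² = 0.00145;  (-3·δa/a)² = (-3×0.113)² = 0.115
δQ/Q = √(0.140) = 0.374

37.4%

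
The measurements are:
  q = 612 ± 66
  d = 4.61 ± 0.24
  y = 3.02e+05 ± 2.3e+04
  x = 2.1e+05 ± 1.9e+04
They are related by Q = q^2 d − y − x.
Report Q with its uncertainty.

(1.21 ± 0.384) × 10^6

Let p = q^2·d = 1.73e+06. δp/p = √((2·δq/q)² + (1·δd/d)²) = √(0.0465 + 0.00271) = 0.222, so δp = 3.83e+05.
Q = p − y − x: δQ = √(δp² + δy² + δx²) = √(1.47e+11 + 5.29e+08 + 3.61e+08) = 3.84e+05
Q = 1.21e+06.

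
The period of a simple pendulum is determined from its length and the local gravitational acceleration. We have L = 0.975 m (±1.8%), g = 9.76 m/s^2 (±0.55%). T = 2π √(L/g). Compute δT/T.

Each factor contributes (exponent × relative error)² to (δT/T)²:
  (½·δL/L)² = (0.5×0.0180)² = 8.1e-05;  (−½·δg/g)² = (-0.5×0.00550)² = 7.56e-06
δT/T = √(8.86e-05) = 0.00941

0.00941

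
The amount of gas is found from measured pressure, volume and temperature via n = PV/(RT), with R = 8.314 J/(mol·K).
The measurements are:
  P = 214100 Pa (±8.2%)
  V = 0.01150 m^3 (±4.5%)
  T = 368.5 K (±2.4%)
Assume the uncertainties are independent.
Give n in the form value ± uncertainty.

Relative error in a monomial: (δn/n)² = Σ (nᵢ · δxᵢ/xᵢ)².
  (1·δP/P)² = (1×0.0820)² = 0.00672;  (1·δV/V)² = (1×0.0450)² = 0.00202;  (-1·δT/T)² = (-1×0.0240)² = 0.000576
δn/n = √(0.00932) = 0.0966
n = 0.8037 mol, so δn = 0.0966 × 0.8037 = 0.0776 mol.

0.8037 ± 0.0776 mol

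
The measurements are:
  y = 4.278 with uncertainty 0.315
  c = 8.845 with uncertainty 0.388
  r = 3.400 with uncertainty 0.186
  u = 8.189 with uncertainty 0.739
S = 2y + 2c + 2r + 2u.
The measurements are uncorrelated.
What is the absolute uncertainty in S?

1.82

S is a linear combination, so absolute uncertainties add in quadrature:
  (2·δy)² = 0.397;  (2·δc)² = 0.602;  (2·δr)² = 0.138;  (2·δu)² = 2.18
δS = √(3.32) = 1.82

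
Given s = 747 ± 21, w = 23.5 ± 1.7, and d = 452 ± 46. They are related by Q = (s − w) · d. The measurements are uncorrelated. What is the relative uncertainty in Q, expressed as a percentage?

Let u = s − w = 724. δu = √(δs² + δw²) = √(441 + 2.89) = 21.1, so δu/u = 0.0291.
Q is then a monomial in u, d:
δQ/Q = √((δu/u)² + (1·δd/d)²) = √(0.000848 + 0.0104) = 0.106

10.6%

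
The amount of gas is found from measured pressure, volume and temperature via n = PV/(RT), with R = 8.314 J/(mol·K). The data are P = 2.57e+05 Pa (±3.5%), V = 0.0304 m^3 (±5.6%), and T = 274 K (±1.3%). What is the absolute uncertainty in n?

0.231 mol

Since n is a product/quotient, work with relative uncertainties:
  (1·δP/P)² = (1×0.0350)² = 0.00123;  (1·δV/V)² = (1×0.0560)² = 0.00314;  (-1·δT/T)² = (-1×0.0130)² = 0.000169
δn/n = √(0.00453) = 0.0673
n = 3.43 mol, so δn = 0.0673 × 3.43 = 0.231 mol.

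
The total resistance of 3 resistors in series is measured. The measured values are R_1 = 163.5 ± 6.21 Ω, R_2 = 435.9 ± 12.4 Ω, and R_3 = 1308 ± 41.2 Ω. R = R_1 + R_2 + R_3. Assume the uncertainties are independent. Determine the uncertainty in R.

43.5 Ω

Sums and differences: (δR)² = Σ (cᵢ δxᵢ)².
  (δR_1)² = 38.6;  (δR_2)² = 154;  (δR_3)² = 1700
δR = √(1890) = 43.5 Ω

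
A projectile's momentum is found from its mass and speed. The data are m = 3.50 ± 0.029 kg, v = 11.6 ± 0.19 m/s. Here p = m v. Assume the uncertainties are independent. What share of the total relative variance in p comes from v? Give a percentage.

(δp/p)² = (1·δm/m)² + (1·δv/v)²
  m term: (1×0.00829)² = 6.87e-05
  v term: (1×0.0164)² = 0.000268
Total = 0.000337. Share from v = 0.000268/0.000337 = 0.796.

79.6%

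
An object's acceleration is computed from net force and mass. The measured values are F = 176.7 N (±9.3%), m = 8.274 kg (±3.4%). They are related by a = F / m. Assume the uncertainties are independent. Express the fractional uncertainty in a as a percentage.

9.90%

Relative error in a monomial: (δa/a)² = Σ (nᵢ · δxᵢ/xᵢ)².
  (1·δF/F)² = (1×0.0930)² = 0.00865;  (-1·δm/m)² = (-1×0.0340)² = 0.00116
δa/a = √(0.00981) = 0.0990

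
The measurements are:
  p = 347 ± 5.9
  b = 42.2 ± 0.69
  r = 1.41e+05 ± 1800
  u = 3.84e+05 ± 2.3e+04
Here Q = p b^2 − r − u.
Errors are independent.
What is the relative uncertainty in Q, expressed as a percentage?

Let w = p·b^2 = 6.18e+05. δw/w = √((1·δp/p)² + (2·δb/b)²) = √(0.000289 + 0.00107) = 0.0369, so δw = 22800.
Q = w − r − u: δQ = √(δw² + δr² + δu²) = √(5.19e+08 + 3.24e+06 + 5.29e+08) = 32400
Q = 93000, so δQ/Q = 32400/93000 = 0.349.

34.9%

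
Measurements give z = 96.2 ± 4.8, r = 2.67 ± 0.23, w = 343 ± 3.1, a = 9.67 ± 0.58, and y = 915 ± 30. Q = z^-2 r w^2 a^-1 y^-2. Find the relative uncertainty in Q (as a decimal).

Since Q is a product/quotient, work with relative uncertainties:
  (-2·δz/z)² = (-2×0.0499)² = 0.00996;  (1·δr/r)² = (1×0.0861)² = 0.00742;  (2·δw/w)² = (2×0.00904)² = 0.000327;  (-1·δa/a)² = (-1×0.0600)² = 0.00360;  (-2·δy/y)² = (-2×0.0328)² = 0.00430
δQ/Q = √(0.0256) = 0.160

0.160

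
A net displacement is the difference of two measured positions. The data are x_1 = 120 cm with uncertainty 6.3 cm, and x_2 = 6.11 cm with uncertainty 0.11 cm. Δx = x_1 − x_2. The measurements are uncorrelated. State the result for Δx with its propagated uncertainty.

114 ± 6.30 cm

Sums and differences: (δΔx)² = Σ (cᵢ δxᵢ)².
  (δx_1)² = 39.7;  (δx_2)² = 0.0121
δΔx = √(39.7) = 6.30 cm
Δx = 114 cm.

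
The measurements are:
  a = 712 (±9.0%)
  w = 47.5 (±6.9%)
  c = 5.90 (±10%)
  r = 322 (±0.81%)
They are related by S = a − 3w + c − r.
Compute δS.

For a sum/difference, combine absolute errors in quadrature:
  (δa)² = 4110;  (3·δw)² = 96.7;  (δc)² = 0.348;  (δr)² = 6.80
δS = √(4210) = 64.9

64.9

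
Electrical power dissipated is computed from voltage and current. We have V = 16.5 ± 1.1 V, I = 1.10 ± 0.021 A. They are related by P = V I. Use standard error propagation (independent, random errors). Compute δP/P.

0.0693

Each factor contributes (exponent × relative error)² to (δP/P)²:
  (1·δV/V)² = (1×0.0667)² = 0.00444;  (1·δI/I)² = (1×0.0191)² = 0.000364
δP/P = √(0.00481) = 0.0693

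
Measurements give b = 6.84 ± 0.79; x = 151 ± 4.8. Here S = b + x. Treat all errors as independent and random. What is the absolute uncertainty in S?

4.86

For a sum/difference, combine absolute errors in quadrature:
  (δb)² = 0.624;  (δx)² = 23.0
δS = √(23.7) = 4.86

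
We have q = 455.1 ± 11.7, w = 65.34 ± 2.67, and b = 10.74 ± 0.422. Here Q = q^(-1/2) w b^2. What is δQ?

Q is a product of powers, so relative uncertainties combine in quadrature:
  (−½·δq/q)² = (-0.5×0.0257)² = 0.000165;  (1·δw/w)² = (1×0.0409)² = 0.00167;  (2·δb/b)² = (2×0.0393)² = 0.00618
δQ/Q = √(0.00801) = 0.0895
Q = 353.3, so δQ = 0.0895 × 353.3 = 31.6.

31.6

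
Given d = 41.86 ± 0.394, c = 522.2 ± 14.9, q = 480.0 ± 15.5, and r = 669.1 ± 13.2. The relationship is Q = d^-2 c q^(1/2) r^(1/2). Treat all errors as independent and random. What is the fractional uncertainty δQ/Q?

0.0391

Products/powers → add relative errors in quadrature, weighted by exponent:
  (-2·δd/d)² = (-2×0.00941)² = 0.000354;  (1·δc/c)² = (1×0.0285)² = 0.000814;  (½·δq/q)² = (0.5×0.0323)² = 0.000261;  (½·δr/r)² = (0.5×0.0197)² = 9.73e-05
δQ/Q = √(0.00153) = 0.0391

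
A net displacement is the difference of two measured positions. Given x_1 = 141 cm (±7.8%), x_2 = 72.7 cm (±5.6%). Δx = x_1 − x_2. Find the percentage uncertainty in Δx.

Absolute uncertainties add in quadrature for a linear combination:
  (δx_1)² = 121;  (δx_2)² = 16.6
δΔx = √(138) = 11.7 cm
Δx = 68.3 cm, so δΔx/Δx = 11.7/68.3 = 0.172.

17.2%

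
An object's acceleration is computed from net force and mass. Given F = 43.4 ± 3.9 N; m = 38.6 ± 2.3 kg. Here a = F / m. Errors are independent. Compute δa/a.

0.108

Relative error in a monomial: (δa/a)² = Σ (nᵢ · δxᵢ/xᵢ)².
  (1·δF/F)² = (1×0.0899)² = 0.00808;  (-1·δm/m)² = (-1×0.0596)² = 0.00355
δa/a = √(0.0116) = 0.108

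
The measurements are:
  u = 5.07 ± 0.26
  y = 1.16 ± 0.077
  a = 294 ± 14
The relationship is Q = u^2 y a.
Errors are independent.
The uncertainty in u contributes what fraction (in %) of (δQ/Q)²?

(δQ/Q)² = (2·δu/u)² + (1·δy/y)² + (1·δa/a)²
  u term: (2×0.0513)² = 0.0105
  y term: (1×0.0664)² = 0.00441
  a term: (1×0.0476)² = 0.00227
Total = 0.0172. Share from u = 0.0105/0.0172 = 0.612.

61.2%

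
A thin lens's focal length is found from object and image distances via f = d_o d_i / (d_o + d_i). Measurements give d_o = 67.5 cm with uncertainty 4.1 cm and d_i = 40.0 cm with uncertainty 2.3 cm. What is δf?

1.07 cm

∂f/∂d_o = (d_i/(d_o+d_i))² = 0.138;  ∂f/∂d_i = (d_o/(d_o+d_i))² = 0.394
δf = √((∂f/∂d_o · δd_o)² + (∂f/∂d_i · δd_i)²) = √(0.322 + 0.822) = 1.07 cm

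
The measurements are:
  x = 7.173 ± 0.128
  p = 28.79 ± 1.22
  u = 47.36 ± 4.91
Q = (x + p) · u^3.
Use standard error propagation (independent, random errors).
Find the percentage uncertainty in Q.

Let w = x + p = 35.96. δw = √(δx² + δp²) = √(0.0164 + 1.49) = 1.23, so δw/w = 0.0341.
Q is then a monomial in w, u:
δQ/Q = √((δw/w)² + (3·δu/u)²) = √(0.00116 + 0.0967) = 0.313

31.3%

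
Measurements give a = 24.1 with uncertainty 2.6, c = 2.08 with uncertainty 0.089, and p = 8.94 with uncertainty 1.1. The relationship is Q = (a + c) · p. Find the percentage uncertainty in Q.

Let u = a + c = 26.2. δu = √(δa² + δc²) = √(6.76 + 0.00792) = 2.60, so δu/u = 0.0994.
Q is then a monomial in u, p:
δQ/Q = √((δu/u)² + (1·δp/p)²) = √(0.00987 + 0.0151) = 0.158

15.8%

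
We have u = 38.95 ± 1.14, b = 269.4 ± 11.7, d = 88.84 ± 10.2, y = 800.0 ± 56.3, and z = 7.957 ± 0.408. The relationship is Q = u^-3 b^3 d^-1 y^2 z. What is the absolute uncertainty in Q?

Since Q is a product/quotient, work with relative uncertainties:
  (-3·δu/u)² = (-3×0.0293)² = 0.00771;  (3·δb/b)² = (3×0.0434)² = 0.0170;  (-1·δd/d)² = (-1×0.115)² = 0.0132;  (2·δy/y)² = (2×0.0704)² = 0.0198;  (1·δz/z)² = (1×0.0513)² = 0.00263
δQ/Q = √(0.0603) = 0.246
Q = 1.897e+07, so δQ = 0.246 × 1.897e+07 = 4.66e+06.

4.66e+06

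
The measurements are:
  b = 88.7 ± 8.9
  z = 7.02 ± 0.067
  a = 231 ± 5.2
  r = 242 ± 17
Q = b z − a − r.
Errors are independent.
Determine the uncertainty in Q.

65.2

Let p = b·z = 623. δp/p = √((1·δb/b)² + (1·δz/z)²) = √(0.0101 + 9.11e-05) = 0.101, so δp = 62.8.
Q = p − a − r: δQ = √(δp² + δa² + δr²) = √(3940 + 27.0 + 289) = 65.2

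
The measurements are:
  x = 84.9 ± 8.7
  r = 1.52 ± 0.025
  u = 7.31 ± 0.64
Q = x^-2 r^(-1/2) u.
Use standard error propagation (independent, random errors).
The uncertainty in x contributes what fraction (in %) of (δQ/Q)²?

(δQ/Q)² = (-2·δx/x)² + (−½·δr/r)² + (1·δu/u)²
  x term: (-2×0.102)² = 0.0420
  r term: (-0.5×0.0164)² = 6.76e-05
  u term: (1×0.0876)² = 0.00767
Total = 0.0497. Share from x = 0.0420/0.0497 = 0.845.

84.5%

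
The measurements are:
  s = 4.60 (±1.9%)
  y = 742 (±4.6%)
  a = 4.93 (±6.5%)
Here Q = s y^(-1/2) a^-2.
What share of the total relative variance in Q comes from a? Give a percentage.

95.0%

(δQ/Q)² = (1·δs/s)² + (−½·δy/y)² + (-2·δa/a)²
  s term: (1×0.0190)² = 0.000361
  y term: (-0.5×0.0460)² = 0.000529
  a term: (-2×0.0650)² = 0.0169
Total = 0.0178. Share from a = 0.0169/0.0178 = 0.950.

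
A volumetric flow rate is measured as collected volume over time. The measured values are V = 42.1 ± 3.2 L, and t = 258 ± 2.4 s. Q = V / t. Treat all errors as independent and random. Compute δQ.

Since Q is a product/quotient, work with relative uncertainties:
  (1·δV/V)² = (1×0.0760)² = 0.00578;  (-1·δt/t)² = (-1×0.00930)² = 8.65e-05
δQ/Q = √(0.00586) = 0.0766
Q = 0.163 L/s, so δQ = 0.0766 × 0.163 = 0.0125 L/s.

0.0125 L/s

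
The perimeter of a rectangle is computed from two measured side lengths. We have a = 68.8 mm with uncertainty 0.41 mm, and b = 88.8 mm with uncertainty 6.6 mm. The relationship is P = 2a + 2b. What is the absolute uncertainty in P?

P is a linear combination, so absolute uncertainties add in quadrature:
  (2·δa)² = 0.672;  (2·δb)² = 174
δP = √(175) = 13.2 mm

13.2 mm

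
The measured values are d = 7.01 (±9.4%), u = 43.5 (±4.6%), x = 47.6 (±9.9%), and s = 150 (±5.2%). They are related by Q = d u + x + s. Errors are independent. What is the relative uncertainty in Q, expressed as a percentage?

6.60%

Let p = d·u = 305. δp/p = √((1·δd/d)² + (1·δu/u)²) = √(0.00884 + 0.00212) = 0.105, so δp = 31.9.
Q = p + x + s: δQ = √(δp² + δx² + δs²) = √(1020 + 22.2 + 60.8) = 33.2
Q = 503, so δQ/Q = 33.2/503 = 0.0660.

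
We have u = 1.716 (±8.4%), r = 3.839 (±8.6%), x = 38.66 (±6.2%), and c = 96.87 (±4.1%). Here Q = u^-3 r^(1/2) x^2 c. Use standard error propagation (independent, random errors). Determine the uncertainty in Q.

16100

Relative error in a monomial: (δQ/Q)² = Σ (nᵢ · δxᵢ/xᵢ)².
  (-3·δu/u)² = (-3×0.0840)² = 0.0635;  (½·δr/r)² = (0.5×0.0860)² = 0.00185;  (2·δx/x)² = (2×0.0620)² = 0.0154;  (1·δc/c)² = (1×0.0410)² = 0.00168
δQ/Q = √(0.0824) = 0.287
Q = 56140, so δQ = 0.287 × 56140 = 16100.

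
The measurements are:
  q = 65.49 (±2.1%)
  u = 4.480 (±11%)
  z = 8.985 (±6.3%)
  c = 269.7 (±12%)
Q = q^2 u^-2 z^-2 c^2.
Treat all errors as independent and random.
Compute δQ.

Since Q is a product/quotient, work with relative uncertainties:
  (2·δq/q)² = (2×0.0210)² = 0.00176;  (-2·δu/u)² = (-2×0.110)² = 0.0484;  (-2·δz/z)² = (-2×0.0630)² = 0.0159;  (2·δc/c)² = (2×0.120)² = 0.0576
δQ/Q = √(0.124) = 0.352
Q = 192500, so δQ = 0.352 × 192500 = 67700.

67700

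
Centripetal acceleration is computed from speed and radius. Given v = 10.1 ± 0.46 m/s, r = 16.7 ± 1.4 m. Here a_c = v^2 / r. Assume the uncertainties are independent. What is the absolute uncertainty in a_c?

0.756 m/s^2

Relative error in a monomial: (δa_c/a_c)² = Σ (nᵢ · δxᵢ/xᵢ)².
  (2·δv/v)² = (2×0.0455)² = 0.00830;  (-1·δr/r)² = (-1×0.0838)² = 0.00703
δa_c/a_c = √(0.0153) = 0.124
a_c = 6.11 m/s^2, so δa_c = 0.124 × 6.11 = 0.756 m/s^2.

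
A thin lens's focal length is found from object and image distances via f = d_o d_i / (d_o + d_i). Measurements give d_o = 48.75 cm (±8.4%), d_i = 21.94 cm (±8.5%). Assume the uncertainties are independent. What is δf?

∂f/∂d_o = (d_i/(d_o+d_i))² = 0.0963;  ∂f/∂d_i = (d_o/(d_o+d_i))² = 0.476
δf = √((∂f/∂d_o · δd_o)² + (∂f/∂d_i · δd_i)²) = √(0.156 + 0.787) = 0.971 cm

0.971 cm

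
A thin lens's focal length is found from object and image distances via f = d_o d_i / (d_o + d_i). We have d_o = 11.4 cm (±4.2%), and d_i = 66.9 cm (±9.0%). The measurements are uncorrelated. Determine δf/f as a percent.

∂f/∂d_o = (d_i/(d_o+d_i))² = 0.730;  ∂f/∂d_i = (d_o/(d_o+d_i))² = 0.0212
δf = √((∂f/∂d_o · δd_o)² + (∂f/∂d_i · δd_i)²) = √(0.122 + 0.0163) = 0.372 cm
f = 9.74 cm, so δf/f = 0.372/9.74 = 0.0382.

3.82%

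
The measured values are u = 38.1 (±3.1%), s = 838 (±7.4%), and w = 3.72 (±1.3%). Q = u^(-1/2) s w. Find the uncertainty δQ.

Relative error in a monomial: (δQ/Q)² = Σ (nᵢ · δxᵢ/xᵢ)².
  (−½·δu/u)² = (-0.5×0.0310)² = 0.000240;  (1·δs/s)² = (1×0.0740)² = 0.00548;  (1·δw/w)² = (1×0.0130)² = 0.000169
δQ/Q = √(0.00589) = 0.0767
Q = 505, so δQ = 0.0767 × 505 = 38.7.

38.7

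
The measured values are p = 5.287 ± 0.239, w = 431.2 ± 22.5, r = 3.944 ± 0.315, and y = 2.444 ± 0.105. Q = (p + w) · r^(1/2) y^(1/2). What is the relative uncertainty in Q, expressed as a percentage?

Let u = p + w = 436.5. δu = √(δp² + δw²) = √(0.0571 + 506) = 22.5, so δu/u = 0.0516.
Q is then a monomial in u, r, y:
δQ/Q = √((δu/u)² + (½·δr/r)² + (½·δy/y)²) = √(0.00266 + 0.00159 + 0.000461) = 0.0687

6.87%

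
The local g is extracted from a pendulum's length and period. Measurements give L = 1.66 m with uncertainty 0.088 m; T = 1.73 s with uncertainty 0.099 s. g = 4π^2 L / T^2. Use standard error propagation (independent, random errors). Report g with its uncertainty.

21.9 ± 2.76 m/s^2

Relative error in a monomial: (δg/g)² = Σ (nᵢ · δxᵢ/xᵢ)².
  (1·δL/L)² = (1×0.0530)² = 0.00281;  (-2·δT/T)² = (-2×0.0572)² = 0.0131
δg/g = √(0.0159) = 0.126
g = 21.9 m/s^2, so δg = 0.126 × 21.9 = 2.76 m/s^2.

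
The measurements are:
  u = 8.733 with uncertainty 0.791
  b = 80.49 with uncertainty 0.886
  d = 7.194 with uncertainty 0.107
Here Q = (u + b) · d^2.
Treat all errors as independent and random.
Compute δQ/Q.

Let w = u + b = 89.22. δw = √(δu² + δb²) = √(0.626 + 0.785) = 1.19, so δw/w = 0.0133.
Q is then a monomial in w, d:
δQ/Q = √((δw/w)² + (2·δd/d)²) = √(0.000177 + 0.000885) = 0.0326

0.0326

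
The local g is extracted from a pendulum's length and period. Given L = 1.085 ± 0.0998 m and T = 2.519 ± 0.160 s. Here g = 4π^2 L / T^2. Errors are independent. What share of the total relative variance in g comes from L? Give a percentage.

34.4%

(δg/g)² = (1·δL/L)² + (-2·δT/T)²
  L term: (1×0.0920)² = 0.00846
  T term: (-2×0.0635)² = 0.0161
Total = 0.0246. Share from L = 0.00846/0.0246 = 0.344.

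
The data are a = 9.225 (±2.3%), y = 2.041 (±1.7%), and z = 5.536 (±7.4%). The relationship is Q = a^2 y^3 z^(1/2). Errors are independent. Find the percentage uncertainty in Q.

7.80%

Q is a product of powers, so relative uncertainties combine in quadrature:
  (2·δa/a)² = (2×0.0230)² = 0.00212;  (3·δy/y)² = (3×0.0170)² = 0.00260;  (½·δz/z)² = (0.5×0.0740)² = 0.00137
δQ/Q = √(0.00609) = 0.0780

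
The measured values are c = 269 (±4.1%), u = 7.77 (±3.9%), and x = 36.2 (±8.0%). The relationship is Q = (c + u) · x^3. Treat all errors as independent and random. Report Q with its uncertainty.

(1.31 ± 0.319) × 10^7

Let w = c + u = 277. δw = √(δc² + δu²) = √(122 + 0.0918) = 11.0, so δw/w = 0.0399.
Q is then a monomial in w, x:
δQ/Q = √((δw/w)² + (3·δx/x)²) = √(0.00159 + 0.0576) = 0.243
Q = 1.31e+07, so δQ = 0.243 × 1.31e+07 = 3.19e+06.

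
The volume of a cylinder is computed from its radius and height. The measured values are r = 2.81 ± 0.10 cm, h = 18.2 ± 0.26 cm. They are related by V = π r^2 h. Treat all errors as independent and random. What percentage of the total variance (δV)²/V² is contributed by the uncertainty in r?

96.1%

(δV/V)² = (2·δr/r)² + (1·δh/h)²
  r term: (2×0.0356)² = 0.00507
  h term: (1×0.0143)² = 0.000204
Total = 0.00527. Share from r = 0.00507/0.00527 = 0.961.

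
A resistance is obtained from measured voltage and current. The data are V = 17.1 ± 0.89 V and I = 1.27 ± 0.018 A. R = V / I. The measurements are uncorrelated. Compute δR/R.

Products/powers → add relative errors in quadrature, weighted by exponent:
  (1·δV/V)² = (1×0.0520)² = 0.00271;  (-1·δI/I)² = (-1×0.0142)² = 0.000201
δR/R = √(0.00291) = 0.0539

0.0539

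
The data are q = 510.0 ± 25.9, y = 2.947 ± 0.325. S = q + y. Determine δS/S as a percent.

S is a linear combination, so absolute uncertainties add in quadrature:
  (δq)² = 671;  (δy)² = 0.106
δS = √(671) = 25.9
S = 512.9, so δS/S = 25.9/512.9 = 0.0505.

5.05%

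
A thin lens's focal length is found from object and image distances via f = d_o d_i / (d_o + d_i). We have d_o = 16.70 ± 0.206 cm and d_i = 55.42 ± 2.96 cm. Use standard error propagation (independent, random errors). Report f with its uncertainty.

12.83 ± 0.200 cm

∂f/∂d_o = (d_i/(d_o+d_i))² = 0.591;  ∂f/∂d_i = (d_o/(d_o+d_i))² = 0.0536
δf = √((∂f/∂d_o · δd_o)² + (∂f/∂d_i · δd_i)²) = √(0.0148 + 0.0252) = 0.200 cm
f = 12.83 cm.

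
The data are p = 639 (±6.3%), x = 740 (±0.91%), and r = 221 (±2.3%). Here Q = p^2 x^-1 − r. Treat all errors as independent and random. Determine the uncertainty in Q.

Let w = p^2·x^-1 = 552. δw/w = √((2·δp/p)² + (-1·δx/x)²) = √(0.0159 + 8.28e-05) = 0.126, so δw = 69.7.
Q = w − r: δQ = √(δw² + δr²) = √(4860 + 25.8) = 69.9

69.9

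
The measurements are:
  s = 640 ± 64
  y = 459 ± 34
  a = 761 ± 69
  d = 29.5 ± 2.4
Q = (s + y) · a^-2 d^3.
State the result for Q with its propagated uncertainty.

Let u = s + y = 1100. δu = √(δs² + δy²) = √(4100 + 1160) = 72.5, so δu/u = 0.0659.
Q is then a monomial in u, a, d:
δQ/Q = √((δu/u)² + (-2·δa/a)² + (3·δd/d)²) = √(0.00435 + 0.0329 + 0.0596) = 0.311
Q = 48.7, so δQ = 0.311 × 48.7 = 15.2.

48.7 ± 15.2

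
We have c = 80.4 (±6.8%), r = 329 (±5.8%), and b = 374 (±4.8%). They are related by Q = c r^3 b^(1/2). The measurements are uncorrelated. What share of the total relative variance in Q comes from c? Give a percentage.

13.0%

(δQ/Q)² = (1·δc/c)² + (3·δr/r)² + (½·δb/b)²
  c term: (1×0.0680)² = 0.00462
  r term: (3×0.0580)² = 0.0303
  b term: (0.5×0.0480)² = 0.000576
Total = 0.0355. Share from c = 0.00462/0.0355 = 0.130.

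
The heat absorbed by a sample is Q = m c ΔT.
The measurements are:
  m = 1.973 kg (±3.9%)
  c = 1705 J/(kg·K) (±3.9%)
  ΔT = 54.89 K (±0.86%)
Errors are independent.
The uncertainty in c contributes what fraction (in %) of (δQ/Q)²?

(δQ/Q)² = (1·δm/m)² + (1·δc/c)² + (1·δΔT/ΔT)²
  m term: (1×0.0390)² = 0.00152
  c term: (1×0.0390)² = 0.00152
  ΔT term: (1×0.00860)² = 7.4e-05
Total = 0.00312. Share from c = 0.00152/0.00312 = 0.488.

48.8%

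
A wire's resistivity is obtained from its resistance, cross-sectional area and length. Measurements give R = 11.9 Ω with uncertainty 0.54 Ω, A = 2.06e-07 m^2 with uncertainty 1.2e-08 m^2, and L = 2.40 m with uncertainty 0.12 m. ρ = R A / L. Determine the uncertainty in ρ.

Each factor contributes (exponent × relative error)² to (δρ/ρ)²:
  (1·δR/R)² = (1×0.0454)² = 0.00206;  (1·δA/A)² = (1×0.0583)² = 0.00339;  (-1·δL/L)² = (-1×0.0500)² = 0.00250
δρ/ρ = √(0.00795) = 0.0892
ρ = 1.02e-06 Ω·m, so δρ = 0.0892 × 1.02e-06 = 9.11e-08 Ω·m.

9.11e-08 Ω·m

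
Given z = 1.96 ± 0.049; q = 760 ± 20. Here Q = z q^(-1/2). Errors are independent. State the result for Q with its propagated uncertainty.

0.0711 ± 0.00201

Each factor contributes (exponent × relative error)² to (δQ/Q)²:
  (1·δz/z)² = (1×0.0250)² = 0.000625;  (−½·δq/q)² = (-0.5×0.0263)² = 0.000173
δQ/Q = √(0.000798) = 0.0283
Q = 0.0711, so δQ = 0.0283 × 0.0711 = 0.00201.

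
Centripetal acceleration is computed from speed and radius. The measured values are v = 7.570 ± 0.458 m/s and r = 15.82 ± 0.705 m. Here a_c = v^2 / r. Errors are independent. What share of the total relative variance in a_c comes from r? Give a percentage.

(δa_c/a_c)² = (2·δv/v)² + (-1·δr/r)²
  v term: (2×0.0605)² = 0.0146
  r term: (-1×0.0446)² = 0.00199
Total = 0.0166. Share from r = 0.00199/0.0166 = 0.119.

11.9%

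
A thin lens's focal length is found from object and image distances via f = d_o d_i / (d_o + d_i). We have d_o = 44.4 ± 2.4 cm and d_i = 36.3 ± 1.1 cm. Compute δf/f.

0.0295

∂f/∂d_o = (d_i/(d_o+d_i))² = 0.202;  ∂f/∂d_i = (d_o/(d_o+d_i))² = 0.303
δf = √((∂f/∂d_o · δd_o)² + (∂f/∂d_i · δd_i)²) = √(0.236 + 0.111) = 0.589 cm
f = 20.0 cm, so δf/f = 0.589/20.0 = 0.0295.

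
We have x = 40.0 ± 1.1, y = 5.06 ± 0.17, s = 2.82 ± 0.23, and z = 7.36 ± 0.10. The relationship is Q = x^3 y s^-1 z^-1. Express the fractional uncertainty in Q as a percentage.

12.2%

Products/powers → add relative errors in quadrature, weighted by exponent:
  (3·δx/x)² = (3×0.0275)² = 0.00681;  (1·δy/y)² = (1×0.0336)² = 0.00113;  (-1·δs/s)² = (-1×0.0816)² = 0.00665;  (-1·δz/z)² = (-1×0.0136)² = 0.000185
δQ/Q = √(0.0148) = 0.122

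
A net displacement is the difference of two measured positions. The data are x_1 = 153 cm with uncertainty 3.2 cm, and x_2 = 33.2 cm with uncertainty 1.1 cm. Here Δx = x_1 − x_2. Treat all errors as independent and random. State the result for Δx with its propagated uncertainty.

120 ± 3.38 cm

Sums and differences: (δΔx)² = Σ (cᵢ δxᵢ)².
  (δx_1)² = 10.2;  (δx_2)² = 1.21
δΔx = √(11.5) = 3.38 cm
Δx = 120 cm.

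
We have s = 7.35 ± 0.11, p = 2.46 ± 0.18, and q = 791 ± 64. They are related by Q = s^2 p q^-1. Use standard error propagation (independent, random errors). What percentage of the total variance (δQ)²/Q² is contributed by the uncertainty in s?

(δQ/Q)² = (2·δs/s)² + (1·δp/p)² + (-1·δq/q)²
  s term: (2×0.0150)² = 0.000896
  p term: (1×0.0732)² = 0.00535
  q term: (-1×0.0809)² = 0.00655
Total = 0.0128. Share from s = 0.000896/0.0128 = 0.0700.

7.00%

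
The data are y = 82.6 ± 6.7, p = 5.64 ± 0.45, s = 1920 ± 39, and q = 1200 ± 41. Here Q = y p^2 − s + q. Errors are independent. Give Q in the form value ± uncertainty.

1910 ± 474

Let w = y·p^2 = 2630. δw/w = √((1·δy/y)² + (2·δp/p)²) = √(0.00658 + 0.0255) = 0.179, so δw = 470.
Q = w − s + q: δQ = √(δw² + δs² + δq²) = √(2.21e+05 + 1520 + 1680) = 474
Q = 1910.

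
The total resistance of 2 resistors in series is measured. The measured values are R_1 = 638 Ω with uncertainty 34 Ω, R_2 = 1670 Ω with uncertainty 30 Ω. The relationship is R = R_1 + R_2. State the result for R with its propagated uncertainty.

2310 ± 45.3 Ω

Each term contributes (cᵢ δxᵢ)² to (δR)²:
  (δR_1)² = 1160;  (δR_2)² = 900
δR = √(2060) = 45.3 Ω
R = 2310 Ω.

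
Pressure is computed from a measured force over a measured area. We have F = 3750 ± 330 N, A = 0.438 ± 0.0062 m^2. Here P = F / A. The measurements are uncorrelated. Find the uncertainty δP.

763 Pa

Products/powers → add relative errors in quadrature, weighted by exponent:
  (1·δF/F)² = (1×0.0880)² = 0.00774;  (-1·δA/A)² = (-1×0.0142)² = 0.000200
δP/P = √(0.00794) = 0.0891
P = 8560 Pa, so δP = 0.0891 × 8560 = 763 Pa.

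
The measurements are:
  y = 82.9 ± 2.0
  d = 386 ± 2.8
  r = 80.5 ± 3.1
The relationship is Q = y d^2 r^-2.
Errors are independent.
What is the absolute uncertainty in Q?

156

Q is a product of powers, so relative uncertainties combine in quadrature:
  (1·δy/y)² = (1×0.0241)² = 0.000582;  (2·δd/d)² = (2×0.00725)² = 0.000210;  (-2·δr/r)² = (-2×0.0385)² = 0.00593
δQ/Q = √(0.00672) = 0.0820
Q = 1910, so δQ = 0.0820 × 1910 = 156.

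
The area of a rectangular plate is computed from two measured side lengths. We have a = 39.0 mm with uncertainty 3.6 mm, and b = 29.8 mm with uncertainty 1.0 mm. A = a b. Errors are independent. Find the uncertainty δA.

114 mm^2

Since A is a product/quotient, work with relative uncertainties:
  (1·δa/a)² = (1×0.0923)² = 0.00852;  (1·δb/b)² = (1×0.0336)² = 0.00113
δA/A = √(0.00965) = 0.0982
A = 1160 mm^2, so δA = 0.0982 × 1160 = 114 mm^2.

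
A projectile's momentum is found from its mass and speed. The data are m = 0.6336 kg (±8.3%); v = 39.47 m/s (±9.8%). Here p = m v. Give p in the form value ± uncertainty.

Each factor contributes (exponent × relative error)² to (δp/p)²:
  (1·δm/m)² = (1×0.0830)² = 0.00689;  (1·δv/v)² = (1×0.0980)² = 0.00960
δp/p = √(0.0165) = 0.128
p = 25.01 kg·m/s, so δp = 0.128 × 25.01 = 3.21 kg·m/s.

25.01 ± 3.21 kg·m/s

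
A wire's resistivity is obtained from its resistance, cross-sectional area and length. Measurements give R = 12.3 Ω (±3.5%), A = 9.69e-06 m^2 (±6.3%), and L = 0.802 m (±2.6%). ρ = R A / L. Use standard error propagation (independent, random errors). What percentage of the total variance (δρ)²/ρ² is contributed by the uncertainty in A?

67.6%

(δρ/ρ)² = (1·δR/R)² + (1·δA/A)² + (-1·δL/L)²
  R term: (1×0.0350)² = 0.00123
  A term: (1×0.0630)² = 0.00397
  L term: (-1×0.0260)² = 0.000676
Total = 0.00587. Share from A = 0.00397/0.00587 = 0.676.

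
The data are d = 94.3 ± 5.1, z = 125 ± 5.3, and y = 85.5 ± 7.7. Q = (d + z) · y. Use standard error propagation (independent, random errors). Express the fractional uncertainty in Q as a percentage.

Let u = d + z = 219. δu = √(δd² + δz²) = √(26.0 + 28.1) = 7.36, so δu/u = 0.0335.
Q is then a monomial in u, y:
δQ/Q = √((δu/u)² + (1·δy/y)²) = √(0.00112 + 0.00811) = 0.0961

9.61%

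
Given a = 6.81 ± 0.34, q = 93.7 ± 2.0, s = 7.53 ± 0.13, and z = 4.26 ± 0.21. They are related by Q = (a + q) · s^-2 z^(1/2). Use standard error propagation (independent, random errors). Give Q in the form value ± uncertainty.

Let u = a + q = 101. δu = √(δa² + δq²) = √(0.116 + 4.00) = 2.03, so δu/u = 0.0202.
Q is then a monomial in u, s, z:
δQ/Q = √((δu/u)² + (-2·δs/s)² + (½·δz/z)²) = √(0.000407 + 0.00119 + 0.000608) = 0.0470
Q = 3.66, so δQ = 0.0470 × 3.66 = 0.172.

3.66 ± 0.172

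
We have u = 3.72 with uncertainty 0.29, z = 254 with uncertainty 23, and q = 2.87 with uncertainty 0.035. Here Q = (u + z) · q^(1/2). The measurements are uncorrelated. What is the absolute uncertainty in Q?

39.1

Let w = u + z = 258. δw = √(δu² + δz²) = √(0.0841 + 529) = 23.0, so δw/w = 0.0893.
Q is then a monomial in w, q:
δQ/Q = √((δw/w)² + (½·δq/q)²) = √(0.00797 + 3.72e-05) = 0.0895
Q = 437, so δQ = 0.0895 × 437 = 39.1.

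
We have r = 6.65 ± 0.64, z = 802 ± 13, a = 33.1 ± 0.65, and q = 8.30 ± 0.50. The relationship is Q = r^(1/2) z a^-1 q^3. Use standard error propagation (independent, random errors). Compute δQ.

Products/powers → add relative errors in quadrature, weighted by exponent:
  (½·δr/r)² = (0.5×0.0962)² = 0.00232;  (1·δz/z)² = (1×0.0162)² = 0.000263;  (-1·δa/a)² = (-1×0.0196)² = 0.000386;  (3·δq/q)² = (3×0.0602)² = 0.0327
δQ/Q = √(0.0356) = 0.189
Q = 35700, so δQ = 0.189 × 35700 = 6740.

6740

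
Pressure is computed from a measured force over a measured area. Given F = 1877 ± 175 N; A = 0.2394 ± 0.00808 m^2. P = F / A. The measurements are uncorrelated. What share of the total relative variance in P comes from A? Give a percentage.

11.6%

(δP/P)² = (1·δF/F)² + (-1·δA/A)²
  F term: (1×0.0932)² = 0.00869
  A term: (-1×0.0338)² = 0.00114
Total = 0.00983. Share from A = 0.00114/0.00983 = 0.116.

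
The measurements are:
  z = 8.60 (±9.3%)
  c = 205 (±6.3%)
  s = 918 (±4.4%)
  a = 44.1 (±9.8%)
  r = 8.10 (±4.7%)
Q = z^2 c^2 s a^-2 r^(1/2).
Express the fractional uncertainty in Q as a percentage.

30.2%

Relative error in a monomial: (δQ/Q)² = Σ (nᵢ · δxᵢ/xᵢ)².
  (2·δz/z)² = (2×0.0930)² = 0.0346;  (2·δc/c)² = (2×0.0630)² = 0.0159;  (1·δs/s)² = (1×0.0440)² = 0.00194;  (-2·δa/a)² = (-2×0.0980)² = 0.0384;  (½·δr/r)² = (0.5×0.0470)² = 0.000552
δQ/Q = √(0.0914) = 0.302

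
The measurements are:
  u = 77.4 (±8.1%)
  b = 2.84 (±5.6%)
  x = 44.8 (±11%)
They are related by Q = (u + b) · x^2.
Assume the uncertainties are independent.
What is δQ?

37600

Let w = u + b = 80.2. δw = √(δu² + δb²) = √(39.3 + 0.0253) = 6.27, so δw/w = 0.0782.
Q is then a monomial in w, x:
δQ/Q = √((δw/w)² + (2·δx/x)²) = √(0.00611 + 0.0484) = 0.233
Q = 1.61e+05, so δQ = 0.233 × 1.61e+05 = 37600.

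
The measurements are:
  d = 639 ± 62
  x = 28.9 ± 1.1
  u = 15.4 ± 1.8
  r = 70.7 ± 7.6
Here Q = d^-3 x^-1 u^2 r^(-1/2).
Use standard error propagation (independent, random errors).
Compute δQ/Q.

0.379

Relative error in a monomial: (δQ/Q)² = Σ (nᵢ · δxᵢ/xᵢ)².
  (-3·δd/d)² = (-3×0.0970)² = 0.0847;  (-1·δx/x)² = (-1×0.0381)² = 0.00145;  (2·δu/u)² = (2×0.117)² = 0.0546;  (−½·δr/r)² = (-0.5×0.107)² = 0.00289
δQ/Q = √(0.144) = 0.379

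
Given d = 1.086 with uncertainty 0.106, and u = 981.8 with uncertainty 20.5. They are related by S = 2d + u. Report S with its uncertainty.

Absolute uncertainties add in quadrature for a linear combination:
  (2·δd)² = 0.0449;  (δu)² = 420
δS = √(420) = 20.5
S = 984.0.

984.0 ± 20.5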